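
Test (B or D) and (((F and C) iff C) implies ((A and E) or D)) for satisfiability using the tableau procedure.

Initial set: {((B or D) and (((F and C) iff C) implies ((A and E) or D)))}.
((B or D) and (((F and C) iff C) implies ((A and E) or D))): α-rule — add (B or D), (((F and C) iff C) implies ((A and E) or D)).
(B or D): β-rule — branch into B  //  D.
  branch 1 (add B):
    (((F and C) iff C) implies ((A and E) or D)): β-rule — branch into not ((F and C) iff C)  //  ((A and E) or D).
      branch 1.1 (add not ((F and C) iff C)):
        not ((F and C) iff C): β-rule — branch into (F and C), not C  //  not (F and C), C.
          branch 1.1.1 (add (F and C), not C):
            (F and C): α-rule — add F, C.
            × closes — contains both C and not C.
          branch 1.1.2 (add not (F and C), C):
            not (F and C): β-rule — branch into not F  //  not C.
              branch 1.1.2.1 (add not F):
                ○ open, literals {B=true, C=true, F=false}.
              branch 1.1.2.2 (add not C):
                × closes — contains both C and not C.
      branch 1.2 (add ((A and E) or D)):
        ((A and E) or D): β-rule — branch into (A and E)  //  D.
          branch 1.2.1 (add (A and E)):
            (A and E): α-rule — add A, E.
            ○ open, literals {A=true, B=true, E=true}.
          branch 1.2.2 (add D):
            ○ open, literals {B=true, D=true}.
  branch 2 (add D):
    (((F and C) iff C) implies ((A and E) or D)): β-rule — branch into not ((F and C) iff C)  //  ((A and E) or D).
      branch 2.1 (add not ((F and C) iff C)):
        not ((F and C) iff C): β-rule — branch into (F and C), not C  //  not (F and C), C.
          branch 2.1.1 (add (F and C), not C):
            (F and C): α-rule — add F, C.
            × closes — contains both C and not C.
          branch 2.1.2 (add not (F and C), C):
            not (F and C): β-rule — branch into not F  //  not C.
              branch 2.1.2.1 (add not F):
                ○ open, literals {C=true, D=true, F=false}.
              branch 2.1.2.2 (add not C):
                × closes — contains both C and not C.
      branch 2.2 (add ((A and E) or D)):
        ((A and E) or D): β-rule — branch into (A and E)  //  D.
          branch 2.2.1 (add (A and E)):
            (A and E): α-rule — add A, E.
            ○ open, literals {A=true, D=true, E=true}.
          branch 2.2.2 (add D):
            ○ open, literals {D=true}.
4 branches closed, 6 open.
An open branch gives a satisfying assignment: B=true, C=true, F=false.

Satisfiable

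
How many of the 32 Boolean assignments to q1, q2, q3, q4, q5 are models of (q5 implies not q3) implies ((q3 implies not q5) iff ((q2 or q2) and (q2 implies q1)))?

Initial set: {((q5 implies not q3) implies ((q3 implies not q5) iff ((q2 or q2) and (q2 implies q1))))}.
((q5 implies not q3) implies ((q3 implies not q5) iff ((q2 or q2) and (q2 implies q1)))): β-rule — branch into not (q5 implies not q3)  //  ((q3 implies not q5) iff ((q2 or q2) and (q2 implies q1))).
  branch 1 (add not (q5 implies not q3)):
    not (q5 implies not q3): α-rule — add q5, not not q3.
    ○ open, literals {q3=true, q5=true}.
  branch 2 (add ((q3 implies not q5) iff ((q2 or q2) and (q2 implies q1)))):
    ((q3 implies not q5) iff ((q2 or q2) and (q2 implies q1))): β-rule — branch into (q3 implies not q5), ((q2 or q2) and (q2 implies q1))  //  not (q3 implies not q5), not ((q2 or q2) and (q2 implies q1)).
      branch 2.1 (add (q3 implies not q5), ((q2 or q2) and (q2 implies q1))):
        ((q2 or q2) and (q2 implies q1)): α-rule — add (q2 or q2), (q2 implies q1).
        (q3 implies not q5): β-rule — branch into not q3  //  not q5.
          branch 2.1.1 (add not q3):
            (q2 or q2): β-rule — branch into q2  //  q2.
              branch 2.1.1.1 (add q2):
                (q2 implies q1): β-rule — branch into not q2  //  q1.
                  branch 2.1.1.1.1 (add not q2):
                    × closes — contains both q2 and not q2.
                  branch 2.1.1.1.2 (add q1):
                    ○ open, literals {q1=true, q2=true, q3=false}.
              branch 2.1.1.2 (add q2):
                (q2 implies q1): β-rule — branch into not q2  //  q1.
                  branch 2.1.1.2.1 (add not q2):
                    × closes — contains both q2 and not q2.
                  branch 2.1.1.2.2 (add q1):
                    ○ open, literals {q1=true, q2=true, q3=false}.
          branch 2.1.2 (add not q5):
            (q2 or q2): β-rule — branch into q2  //  q2.
              branch 2.1.2.1 (add q2):
                (q2 implies q1): β-rule — branch into not q2  //  q1.
                  branch 2.1.2.1.1 (add not q2):
                    × closes — contains both q2 and not q2.
                  branch 2.1.2.1.2 (add q1):
                    ○ open, literals {q1=true, q2=true, q5=false}.
              branch 2.1.2.2 (add q2):
                (q2 implies q1): β-rule — branch into not q2  //  q1.
                  branch 2.1.2.2.1 (add not q2):
                    × closes — contains both q2 and not q2.
                  branch 2.1.2.2.2 (add q1):
                    ○ open, literals {q1=true, q2=true, q5=false}.
      branch 2.2 (add not (q3 implies not q5), not ((q2 or q2) and (q2 implies q1))):
        not (q3 implies not q5): α-rule — add q3, not not q5.
        not ((q2 or q2) and (q2 implies q1)): β-rule — branch into not (q2 or q2)  //  not (q2 implies q1).
          branch 2.2.1 (add not (q2 or q2)):
            not (q2 or q2): α-rule — add not q2, not q2.
            ○ open, literals {q2=false, q3=true, q5=true}.
          branch 2.2.2 (add not (q2 implies q1)):
            not (q2 implies q1): α-rule — add q2, not q1.
            ○ open, literals {q1=false, q2=true, q3=true, q5=true}.
4 branches closed, 7 open.
Each open branch fixes some atoms; the unmentioned ones are free. Counting distinct full assignments: branch {q3=true, q5=true} (q1, q2, q4) contributes 8 new; branch {q1=true, q2=true, q3=false} (q4, q5) contributes 4 new; branch {q1=true, q2=true, q3=false} (q4, q5) contributes 0 new; branch {q1=true, q2=true, q5=false} (q3, q4) contributes 2 new; branch {q1=true, q2=true, q5=false} (q3, q4) contributes 0 new; branch {q2=false, q3=true, q5=true} (q1, q4) contributes 0 new; branch {q1=false, q2=true, q3=true, q5=true} (q4) contributes 0 new. Total: 14.

14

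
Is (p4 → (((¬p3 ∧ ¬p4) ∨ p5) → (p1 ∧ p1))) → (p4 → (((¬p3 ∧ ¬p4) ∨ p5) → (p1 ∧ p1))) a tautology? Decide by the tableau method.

Valid

Assume the negation and expand:
Initial set: {F ((p4 → (((¬p3 ∧ ¬p4) ∨ p5) → (p1 ∧ p1))) → (p4 → (((¬p3 ∧ ¬p4) ∨ p5) → (p1 ∧ p1))))}.
F ((p4 → (((¬p3 ∧ ¬p4) ∨ p5) → (p1 ∧ p1))) → (p4 → (((¬p3 ∧ ¬p4) ∨ p5) → (p1 ∧ p1)))): α-rule — add T (p4 → (((¬p3 ∧ ¬p4) ∨ p5) → (p1 ∧ p1))), F (p4 → (((¬p3 ∧ ¬p4) ∨ p5) → (p1 ∧ p1))).
F (p4 → (((¬p3 ∧ ¬p4) ∨ p5) → (p1 ∧ p1))): α-rule — add T p4, F (((¬p3 ∧ ¬p4) ∨ p5) → (p1 ∧ p1)).
F (((¬p3 ∧ ¬p4) ∨ p5) → (p1 ∧ p1)): α-rule — add T ((¬p3 ∧ ¬p4) ∨ p5), F (p1 ∧ p1).
T (p4 → (((¬p3 ∧ ¬p4) ∨ p5) → (p1 ∧ p1))): β-rule — branch into F p4  //  T (((¬p3 ∧ ¬p4) ∨ p5) → (p1 ∧ p1)).
  branch 1 (add F p4):
    × closes — contains both p4 and ¬p4.
  branch 2 (add T (((¬p3 ∧ ¬p4) ∨ p5) → (p1 ∧ p1))):
    T ((¬p3 ∧ ¬p4) ∨ p5): β-rule — branch into T (¬p3 ∧ ¬p4)  //  T p5.
      branch 2.1 (add T (¬p3 ∧ ¬p4)):
        T (¬p3 ∧ ¬p4): α-rule — add T ¬p3, T ¬p4.
        × closes — contains both p4 and ¬p4.
      branch 2.2 (add T p5):
        F (p1 ∧ p1): β-rule — branch into F p1  //  F p1.
          branch 2.2.1 (add F p1):
            T (((¬p3 ∧ ¬p4) ∨ p5) → (p1 ∧ p1)): β-rule — branch into F ((¬p3 ∧ ¬p4) ∨ p5)  //  T (p1 ∧ p1).
              branch 2.2.1.1 (add F ((¬p3 ∧ ¬p4) ∨ p5)):
                F ((¬p3 ∧ ¬p4) ∨ p5): α-rule — add F (¬p3 ∧ ¬p4), F p5.
                × closes — contains both p5 and ¬p5.
              branch 2.2.1.2 (add T (p1 ∧ p1)):
                T (p1 ∧ p1): α-rule — add T p1, T p1.
                × closes — contains both p1 and ¬p1.
          branch 2.2.2 (add F p1):
            T (((¬p3 ∧ ¬p4) ∨ p5) → (p1 ∧ p1)): β-rule — branch into F ((¬p3 ∧ ¬p4) ∨ p5)  //  T (p1 ∧ p1).
              branch 2.2.2.1 (add F ((¬p3 ∧ ¬p4) ∨ p5)):
                F ((¬p3 ∧ ¬p4) ∨ p5): α-rule — add F (¬p3 ∧ ¬p4), F p5.
                × closes — contains both p5 and ¬p5.
              branch 2.2.2.2 (add T (p1 ∧ p1)):
                T (p1 ∧ p1): α-rule — add T p1, T p1.
                × closes — contains both p1 and ¬p1.
All 6 branches close.
Every branch closed, so the negation is unsatisfiable and the formula is valid.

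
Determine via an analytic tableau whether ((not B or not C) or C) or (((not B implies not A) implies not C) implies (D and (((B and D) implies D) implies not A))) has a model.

Satisfiable

Initial set: {(((not B or not C) or C) or (((not B implies not A) implies not C) implies (D and (((B and D) implies D) implies not A))))}.
(((not B or not C) or C) or (((not B implies not A) implies not C) implies (D and (((B and D) implies D) implies not A)))): β-rule — branch into ((not B or not C) or C)  //  (((not B implies not A) implies not C) implies (D and (((B and D) implies D) implies not A))).
  branch 1 (add ((not B or not C) or C)):
    ((not B or not C) or C): β-rule — branch into (not B or not C)  //  C.
      branch 1.1 (add (not B or not C)):
        (not B or not C): β-rule — branch into not B  //  not C.
          branch 1.1.1 (add not B):
            ○ open, literals {B=false}.
          branch 1.1.2 (add not C):
            ○ open, literals {C=false}.
      branch 1.2 (add C):
        ○ open, literals {C=true}.
  branch 2 (add (((not B implies not A) implies not C) implies (D and (((B and D) implies D) implies not A)))):
    (((not B implies not A) implies not C) implies (D and (((B and D) implies D) implies not A))): β-rule — branch into not ((not B implies not A) implies not C)  //  (D and (((B and D) implies D) implies not A)).
      branch 2.1 (add not ((not B implies not A) implies not C)):
        not ((not B implies not A) implies not C): α-rule — add (not B implies not A), not not C.
        (not B implies not A): β-rule — branch into not not B  //  not A.
          branch 2.1.1 (add not not B):
            ○ open, literals {B=true, C=true}.
          branch 2.1.2 (add not A):
            ○ open, literals {A=false, C=true}.
      branch 2.2 (add (D and (((B and D) implies D) implies not A))):
        (D and (((B and D) implies D) implies not A)): α-rule — add D, (((B and D) implies D) implies not A).
        (((B and D) implies D) implies not A): β-rule — branch into not ((B and D) implies D)  //  not A.
          branch 2.2.1 (add not ((B and D) implies D)):
            not ((B and D) implies D): α-rule — add (B and D), not D.
            × closes — contains both D and not D.
          branch 2.2.2 (add not A):
            ○ open, literals {A=false, D=true}.
1 branch closed, 6 open.
An open branch gives a satisfying assignment: B=false.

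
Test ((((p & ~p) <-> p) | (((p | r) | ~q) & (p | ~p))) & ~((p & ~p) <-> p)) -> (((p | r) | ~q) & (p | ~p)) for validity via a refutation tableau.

Valid

Assume the negation and expand:
Initial set: {F (((((p & ~p) <-> p) | (((p | r) | ~q) & (p | ~p))) & ~((p & ~p) <-> p)) -> (((p | r) | ~q) & (p | ~p)))}.
F (((((p & ~p) <-> p) | (((p | r) | ~q) & (p | ~p))) & ~((p & ~p) <-> p)) -> (((p | r) | ~q) & (p | ~p))): α-rule — add T ((((p & ~p) <-> p) | (((p | r) | ~q) & (p | ~p))) & ~((p & ~p) <-> p)), F (((p | r) | ~q) & (p | ~p)).
T ((((p & ~p) <-> p) | (((p | r) | ~q) & (p | ~p))) & ~((p & ~p) <-> p)): α-rule — add T (((p & ~p) <-> p) | (((p | r) | ~q) & (p | ~p))), T ~((p & ~p) <-> p).
F (((p | r) | ~q) & (p | ~p)): β-rule — branch into F ((p | r) | ~q)  //  F (p | ~p).
  branch 1 (add F ((p | r) | ~q)):
    F ((p | r) | ~q): α-rule — add F (p | r), F ~q.
    F (p | r): α-rule — add F p, F r.
    T (((p & ~p) <-> p) | (((p | r) | ~q) & (p | ~p))): β-rule — branch into T ((p & ~p) <-> p)  //  T (((p | r) | ~q) & (p | ~p)).
      branch 1.1 (add T ((p & ~p) <-> p)):
        T ~((p & ~p) <-> p): β-rule — branch into T (p & ~p), F p  //  F (p & ~p), T p.
          branch 1.1.1 (add T (p & ~p), F p):
            T (p & ~p): α-rule — add T p, T ~p.
            × closes — contains both p and ~p.
          branch 1.1.2 (add F (p & ~p), T p):
            × closes — contains both p and ~p.
      branch 1.2 (add T (((p | r) | ~q) & (p | ~p))):
        T (((p | r) | ~q) & (p | ~p)): α-rule — add T ((p | r) | ~q), T (p | ~p).
        T ~((p & ~p) <-> p): β-rule — branch into T (p & ~p), F p  //  F (p & ~p), T p.
          branch 1.2.1 (add T (p & ~p), F p):
            T (p & ~p): α-rule — add T p, T ~p.
            × closes — contains both p and ~p.
          branch 1.2.2 (add F (p & ~p), T p):
            × closes — contains both p and ~p.
  branch 2 (add F (p | ~p)):
    F (p | ~p): α-rule — add F p, F ~p.
    × closes — contains both p and ~p.
All 5 branches close.
Every branch closed, so the negation is unsatisfiable and the formula is valid.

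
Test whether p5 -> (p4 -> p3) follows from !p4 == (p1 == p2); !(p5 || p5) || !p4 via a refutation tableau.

Initial set: {T (!p4 == (p1 == p2)); T (!(p5 || p5) || !p4); F (p5 -> (p4 -> p3))}.
F (p5 -> (p4 -> p3)): α-rule — add T p5, F (p4 -> p3).
F (p4 -> p3): α-rule — add T p4, F p3.
T (!p4 == (p1 == p2)): β-rule — branch into T !p4, T (p1 == p2)  //  F !p4, F (p1 == p2).
  branch 1 (add T !p4, T (p1 == p2)):
    × closes — contains both p4 and !p4.
  branch 2 (add F !p4, F (p1 == p2)):
    T (!(p5 || p5) || !p4): β-rule — branch into T !(p5 || p5)  //  T !p4.
      branch 2.1 (add T !(p5 || p5)):
        T !(p5 || p5): α-rule — add F p5, F p5.
        × closes — contains both p5 and !p5.
      branch 2.2 (add T !p4):
        × closes — contains both p4 and !p4.
All 3 branches close.
Every branch closed, so the premises entail the conclusion.

Yes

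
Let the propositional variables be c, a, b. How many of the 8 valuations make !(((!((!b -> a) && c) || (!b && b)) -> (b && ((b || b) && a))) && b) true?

5

Initial set: {!(((!((!b -> a) && c) || (!b && b)) -> (b && ((b || b) && a))) && b)}.
!(((!((!b -> a) && c) || (!b && b)) -> (b && ((b || b) && a))) && b): β-rule — branch into !((!((!b -> a) && c) || (!b && b)) -> (b && ((b || b) && a)))  //  !b.
  branch 1 (add !((!((!b -> a) && c) || (!b && b)) -> (b && ((b || b) && a)))):
    !((!((!b -> a) && c) || (!b && b)) -> (b && ((b || b) && a))): α-rule — add (!((!b -> a) && c) || (!b && b)), !(b && ((b || b) && a)).
    (!((!b -> a) && c) || (!b && b)): β-rule — branch into !((!b -> a) && c)  //  (!b && b).
      branch 1.1 (add !((!b -> a) && c)):
        !(b && ((b || b) && a)): β-rule — branch into !b  //  !((b || b) && a).
          branch 1.1.1 (add !b):
            !((!b -> a) && c): β-rule — branch into !(!b -> a)  //  !c.
              branch 1.1.1.1 (add !(!b -> a)):
                !(!b -> a): α-rule — add !b, !a.
                ○ open, literals {a=0, b=0}.
              branch 1.1.1.2 (add !c):
                ○ open, literals {b=0, c=0}.
          branch 1.1.2 (add !((b || b) && a)):
            !((!b -> a) && c): β-rule — branch into !(!b -> a)  //  !c.
              branch 1.1.2.1 (add !(!b -> a)):
                !(!b -> a): α-rule — add !b, !a.
                !((b || b) && a): β-rule — branch into !(b || b)  //  !a.
                  branch 1.1.2.1.1 (add !(b || b)):
                    !(b || b): α-rule — add !b, !b.
                    ○ open, literals {a=0, b=0}.
                  branch 1.1.2.1.2 (add !a):
                    ○ open, literals {a=0, b=0}.
              branch 1.1.2.2 (add !c):
                !((b || b) && a): β-rule — branch into !(b || b)  //  !a.
                  branch 1.1.2.2.1 (add !(b || b)):
                    !(b || b): α-rule — add !b, !b.
                    ○ open, literals {b=0, c=0}.
                  branch 1.1.2.2.2 (add !a):
                    ○ open, literals {a=0, c=0}.
      branch 1.2 (add (!b && b)):
        (!b && b): α-rule — add !b, b.
        × closes — contains both b and !b.
  branch 2 (add !b):
    ○ open, literals {b=0}.
1 branch closed, 7 open.
Each open branch fixes some atoms; the unmentioned ones are free. Counting distinct full assignments: branch {a=0, b=0} (c) contributes 2 new; branch {b=0, c=0} (a) contributes 1 new; branch {a=0, b=0} (c) contributes 0 new; branch {a=0, b=0} (c) contributes 0 new; branch {b=0, c=0} (a) contributes 0 new; branch {a=0, c=0} (b) contributes 1 new; branch {b=0} (c, a) contributes 1 new. Total: 5.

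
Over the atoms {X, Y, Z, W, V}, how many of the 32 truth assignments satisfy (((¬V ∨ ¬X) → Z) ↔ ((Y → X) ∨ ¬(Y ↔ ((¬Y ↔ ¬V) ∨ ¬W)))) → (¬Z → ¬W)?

29

Initial set: {((((¬V ∨ ¬X) → Z) ↔ ((Y → X) ∨ ¬(Y ↔ ((¬Y ↔ ¬V) ∨ ¬W)))) → (¬Z → ¬W))}.
((((¬V ∨ ¬X) → Z) ↔ ((Y → X) ∨ ¬(Y ↔ ((¬Y ↔ ¬V) ∨ ¬W)))) → (¬Z → ¬W)): β-rule — branch into ¬(((¬V ∨ ¬X) → Z) ↔ ((Y → X) ∨ ¬(Y ↔ ((¬Y ↔ ¬V) ∨ ¬W))))  //  (¬Z → ¬W).
  branch 1 (add ¬(((¬V ∨ ¬X) → Z) ↔ ((Y → X) ∨ ¬(Y ↔ ((¬Y ↔ ¬V) ∨ ¬W))))):
    ¬(((¬V ∨ ¬X) → Z) ↔ ((Y → X) ∨ ¬(Y ↔ ((¬Y ↔ ¬V) ∨ ¬W)))): β-rule — branch into ((¬V ∨ ¬X) → Z), ¬((Y → X) ∨ ¬(Y ↔ ((¬Y ↔ ¬V) ∨ ¬W)))  //  ¬((¬V ∨ ¬X) → Z), ((Y → X) ∨ ¬(Y ↔ ((¬Y ↔ ¬V) ∨ ¬W))).
      branch 1.1 (add ((¬V ∨ ¬X) → Z), ¬((Y → X) ∨ ¬(Y ↔ ((¬Y ↔ ¬V) ∨ ¬W)))):
        ¬((Y → X) ∨ ¬(Y ↔ ((¬Y ↔ ¬V) ∨ ¬W))): α-rule — add ¬(Y → X), ¬¬(Y ↔ ((¬Y ↔ ¬V) ∨ ¬W)).
        ¬(Y → X): α-rule — add Y, ¬X.
        ((¬V ∨ ¬X) → Z): β-rule — branch into ¬(¬V ∨ ¬X)  //  Z.
          branch 1.1.1 (add ¬(¬V ∨ ¬X)):
            ¬(¬V ∨ ¬X): α-rule — add ¬¬V, ¬¬X.
            × closes — contains both X and ¬X.
          branch 1.1.2 (add Z):
            ¬¬(Y ↔ ((¬Y ↔ ¬V) ∨ ¬W)): β-rule — branch into Y, ((¬Y ↔ ¬V) ∨ ¬W)  //  ¬Y, ¬((¬Y ↔ ¬V) ∨ ¬W).
              branch 1.1.2.1 (add Y, ((¬Y ↔ ¬V) ∨ ¬W)):
                ((¬Y ↔ ¬V) ∨ ¬W): β-rule — branch into (¬Y ↔ ¬V)  //  ¬W.
                  branch 1.1.2.1.1 (add (¬Y ↔ ¬V)):
                    (¬Y ↔ ¬V): β-rule — branch into ¬Y, ¬V  //  ¬¬Y, ¬¬V.
                      branch 1.1.2.1.1.1 (add ¬Y, ¬V):
                        × closes — contains both Y and ¬Y.
                      branch 1.1.2.1.1.2 (add ¬¬Y, ¬¬V):
                        ○ open, literals {V=T, X=F, Y=T, Z=T}.
                  branch 1.1.2.1.2 (add ¬W):
                    ○ open, literals {W=F, X=F, Y=T, Z=T}.
              branch 1.1.2.2 (add ¬Y, ¬((¬Y ↔ ¬V) ∨ ¬W)):
                × closes — contains both Y and ¬Y.
      branch 1.2 (add ¬((¬V ∨ ¬X) → Z), ((Y → X) ∨ ¬(Y ↔ ((¬Y ↔ ¬V) ∨ ¬W)))):
        ¬((¬V ∨ ¬X) → Z): α-rule — add (¬V ∨ ¬X), ¬Z.
        ((Y → X) ∨ ¬(Y ↔ ((¬Y ↔ ¬V) ∨ ¬W))): β-rule — branch into (Y → X)  //  ¬(Y ↔ ((¬Y ↔ ¬V) ∨ ¬W)).
          branch 1.2.1 (add (Y → X)):
            (¬V ∨ ¬X): β-rule — branch into ¬V  //  ¬X.
              branch 1.2.1.1 (add ¬V):
                (Y → X): β-rule — branch into ¬Y  //  X.
                  branch 1.2.1.1.1 (add ¬Y):
                    ○ open, literals {V=F, Y=F, Z=F}.
                  branch 1.2.1.1.2 (add X):
                    ○ open, literals {V=F, X=T, Z=F}.
              branch 1.2.1.2 (add ¬X):
                (Y → X): β-rule — branch into ¬Y  //  X.
                  branch 1.2.1.2.1 (add ¬Y):
                    ○ open, literals {X=F, Y=F, Z=F}.
                  branch 1.2.1.2.2 (add X):
                    × closes — contains both X and ¬X.
          branch 1.2.2 (add ¬(Y ↔ ((¬Y ↔ ¬V) ∨ ¬W))):
            (¬V ∨ ¬X): β-rule — branch into ¬V  //  ¬X.
              branch 1.2.2.1 (add ¬V):
                ¬(Y ↔ ((¬Y ↔ ¬V) ∨ ¬W)): β-rule — branch into Y, ¬((¬Y ↔ ¬V) ∨ ¬W)  //  ¬Y, ((¬Y ↔ ¬V) ∨ ¬W).
                  branch 1.2.2.1.1 (add Y, ¬((¬Y ↔ ¬V) ∨ ¬W)):
                    ¬((¬Y ↔ ¬V) ∨ ¬W): α-rule — add ¬(¬Y ↔ ¬V), ¬¬W.
                    ¬(¬Y ↔ ¬V): β-rule — branch into ¬Y, ¬¬V  //  ¬¬Y, ¬V.
                      branch 1.2.2.1.1.1 (add ¬Y, ¬¬V):
                        × closes — contains both Y and ¬Y.
                      branch 1.2.2.1.1.2 (add ¬¬Y, ¬V):
                        ○ open, literals {V=F, W=T, Y=T, Z=F}.
                  branch 1.2.2.1.2 (add ¬Y, ((¬Y ↔ ¬V) ∨ ¬W)):
                    ((¬Y ↔ ¬V) ∨ ¬W): β-rule — branch into (¬Y ↔ ¬V)  //  ¬W.
                      branch 1.2.2.1.2.1 (add (¬Y ↔ ¬V)):
                        (¬Y ↔ ¬V): β-rule — branch into ¬Y, ¬V  //  ¬¬Y, ¬¬V.
                          branch 1.2.2.1.2.1.1 (add ¬Y, ¬V):
                            ○ open, literals {V=F, Y=F, Z=F}.
                          branch 1.2.2.1.2.1.2 (add ¬¬Y, ¬¬V):
                            × closes — contains both Y and ¬Y.
                      branch 1.2.2.1.2.2 (add ¬W):
                        ○ open, literals {V=F, W=F, Y=F, Z=F}.
              branch 1.2.2.2 (add ¬X):
                ¬(Y ↔ ((¬Y ↔ ¬V) ∨ ¬W)): β-rule — branch into Y, ¬((¬Y ↔ ¬V) ∨ ¬W)  //  ¬Y, ((¬Y ↔ ¬V) ∨ ¬W).
                  branch 1.2.2.2.1 (add Y, ¬((¬Y ↔ ¬V) ∨ ¬W)):
                    ¬((¬Y ↔ ¬V) ∨ ¬W): α-rule — add ¬(¬Y ↔ ¬V), ¬¬W.
                    ¬(¬Y ↔ ¬V): β-rule — branch into ¬Y, ¬¬V  //  ¬¬Y, ¬V.
                      branch 1.2.2.2.1.1 (add ¬Y, ¬¬V):
                        × closes — contains both Y and ¬Y.
                      branch 1.2.2.2.1.2 (add ¬¬Y, ¬V):
                        ○ open, literals {V=F, W=T, X=F, Y=T, Z=F}.
                  branch 1.2.2.2.2 (add ¬Y, ((¬Y ↔ ¬V) ∨ ¬W)):
                    ((¬Y ↔ ¬V) ∨ ¬W): β-rule — branch into (¬Y ↔ ¬V)  //  ¬W.
                      branch 1.2.2.2.2.1 (add (¬Y ↔ ¬V)):
                        (¬Y ↔ ¬V): β-rule — branch into ¬Y, ¬V  //  ¬¬Y, ¬¬V.
                          branch 1.2.2.2.2.1.1 (add ¬Y, ¬V):
                            ○ open, literals {V=F, X=F, Y=F, Z=F}.
                          branch 1.2.2.2.2.1.2 (add ¬¬Y, ¬¬V):
                            × closes — contains both Y and ¬Y.
                      branch 1.2.2.2.2.2 (add ¬W):
                        ○ open, literals {W=F, X=F, Y=F, Z=F}.
  branch 2 (add (¬Z → ¬W)):
    (¬Z → ¬W): β-rule — branch into ¬¬Z  //  ¬W.
      branch 2.1 (add ¬¬Z):
        ○ open, literals {Z=T}.
      branch 2.2 (add ¬W):
        ○ open, literals {W=F}.
8 branches closed, 13 open.
Each open branch fixes some atoms; the unmentioned ones are free. Counting distinct full assignments: branch {V=T, X=F, Y=T, Z=T} (W) contributes 2 new; branch {W=F, X=F, Y=T, Z=T} (V) contributes 1 new; branch {V=F, Y=F, Z=F} (X, W) contributes 4 new; branch {V=F, X=T, Z=F} (Y, W) contributes 2 new; branch {X=F, Y=F, Z=F} (W, V) contributes 2 new; branch {V=F, W=T, Y=T, Z=F} (X) contributes 1 new; branch {V=F, Y=F, Z=F} (X, W) contributes 0 new; branch {V=F, W=F, Y=F, Z=F} (X) contributes 0 new; branch {V=F, W=T, X=F, Y=T, Z=F} (none free) contributes 0 new; branch {V=F, X=F, Y=F, Z=F} (W) contributes 0 new; branch {W=F, X=F, Y=F, Z=F} (V) contributes 0 new; branch {Z=T} (X, Y, W, V) contributes 13 new; branch {W=F} (X, Y, Z, V) contributes 4 new. Total: 29.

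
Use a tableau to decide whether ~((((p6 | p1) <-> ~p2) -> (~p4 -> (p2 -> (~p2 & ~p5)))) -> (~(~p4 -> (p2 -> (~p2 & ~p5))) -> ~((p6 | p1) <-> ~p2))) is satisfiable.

Unsatisfiable

Initial set: {~((((p6 | p1) <-> ~p2) -> (~p4 -> (p2 -> (~p2 & ~p5)))) -> (~(~p4 -> (p2 -> (~p2 & ~p5))) -> ~((p6 | p1) <-> ~p2)))}.
~((((p6 | p1) <-> ~p2) -> (~p4 -> (p2 -> (~p2 & ~p5)))) -> (~(~p4 -> (p2 -> (~p2 & ~p5))) -> ~((p6 | p1) <-> ~p2))): α-rule — add (((p6 | p1) <-> ~p2) -> (~p4 -> (p2 -> (~p2 & ~p5)))), ~(~(~p4 -> (p2 -> (~p2 & ~p5))) -> ~((p6 | p1) <-> ~p2)).
~(~(~p4 -> (p2 -> (~p2 & ~p5))) -> ~((p6 | p1) <-> ~p2)): α-rule — add ~(~p4 -> (p2 -> (~p2 & ~p5))), ~~((p6 | p1) <-> ~p2).
~(~p4 -> (p2 -> (~p2 & ~p5))): α-rule — add ~p4, ~(p2 -> (~p2 & ~p5)).
~(p2 -> (~p2 & ~p5)): α-rule — add p2, ~(~p2 & ~p5).
(((p6 | p1) <-> ~p2) -> (~p4 -> (p2 -> (~p2 & ~p5)))): β-rule — branch into ~((p6 | p1) <-> ~p2)  //  (~p4 -> (p2 -> (~p2 & ~p5))).
  branch 1 (add ~((p6 | p1) <-> ~p2)):
    ~~((p6 | p1) <-> ~p2): β-rule — branch into (p6 | p1), ~p2  //  ~(p6 | p1), ~~p2.
      branch 1.1 (add (p6 | p1), ~p2):
        × closes — contains both p2 and ~p2.
      branch 1.2 (add ~(p6 | p1), ~~p2):
        ~(p6 | p1): α-rule — add ~p6, ~p1.
        ~(~p2 & ~p5): β-rule — branch into ~~p2  //  ~~p5.
          branch 1.2.1 (add ~~p2):
            ~((p6 | p1) <-> ~p2): β-rule — branch into (p6 | p1), ~~p2  //  ~(p6 | p1), ~p2.
              branch 1.2.1.1 (add (p6 | p1), ~~p2):
                (p6 | p1): β-rule — branch into p6  //  p1.
                  branch 1.2.1.1.1 (add p6):
                    × closes — contains both p6 and ~p6.
                  branch 1.2.1.1.2 (add p1):
                    × closes — contains both p1 and ~p1.
              branch 1.2.1.2 (add ~(p6 | p1), ~p2):
                × closes — contains both p2 and ~p2.
          branch 1.2.2 (add ~~p5):
            ~((p6 | p1) <-> ~p2): β-rule — branch into (p6 | p1), ~~p2  //  ~(p6 | p1), ~p2.
              branch 1.2.2.1 (add (p6 | p1), ~~p2):
                (p6 | p1): β-rule — branch into p6  //  p1.
                  branch 1.2.2.1.1 (add p6):
                    × closes — contains both p6 and ~p6.
                  branch 1.2.2.1.2 (add p1):
                    × closes — contains both p1 and ~p1.
              branch 1.2.2.2 (add ~(p6 | p1), ~p2):
                × closes — contains both p2 and ~p2.
  branch 2 (add (~p4 -> (p2 -> (~p2 & ~p5)))):
    ~~((p6 | p1) <-> ~p2): β-rule — branch into (p6 | p1), ~p2  //  ~(p6 | p1), ~~p2.
      branch 2.1 (add (p6 | p1), ~p2):
        × closes — contains both p2 and ~p2.
      branch 2.2 (add ~(p6 | p1), ~~p2):
        ~(p6 | p1): α-rule — add ~p6, ~p1.
        ~(~p2 & ~p5): β-rule — branch into ~~p2  //  ~~p5.
          branch 2.2.1 (add ~~p2):
            (~p4 -> (p2 -> (~p2 & ~p5))): β-rule — branch into ~~p4  //  (p2 -> (~p2 & ~p5)).
              branch 2.2.1.1 (add ~~p4):
                × closes — contains both p4 and ~p4.
              branch 2.2.1.2 (add (p2 -> (~p2 & ~p5))):
                (p2 -> (~p2 & ~p5)): β-rule — branch into ~p2  //  (~p2 & ~p5).
                  branch 2.2.1.2.1 (add ~p2):
                    × closes — contains both p2 and ~p2.
                  branch 2.2.1.2.2 (add (~p2 & ~p5)):
                    (~p2 & ~p5): α-rule — add ~p2, ~p5.
                    × closes — contains both p2 and ~p2.
          branch 2.2.2 (add ~~p5):
            (~p4 -> (p2 -> (~p2 & ~p5))): β-rule — branch into ~~p4  //  (p2 -> (~p2 & ~p5)).
              branch 2.2.2.1 (add ~~p4):
                × closes — contains both p4 and ~p4.
              branch 2.2.2.2 (add (p2 -> (~p2 & ~p5))):
                (p2 -> (~p2 & ~p5)): β-rule — branch into ~p2  //  (~p2 & ~p5).
                  branch 2.2.2.2.1 (add ~p2):
                    × closes — contains both p2 and ~p2.
                  branch 2.2.2.2.2 (add (~p2 & ~p5)):
                    (~p2 & ~p5): α-rule — add ~p2, ~p5.
                    × closes — contains both p2 and ~p2.
All 14 branches close.
Every branch closed; the formula is unsatisfiable.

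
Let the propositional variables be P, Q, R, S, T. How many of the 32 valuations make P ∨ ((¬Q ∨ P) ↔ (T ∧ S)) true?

24

Initial set: {(P ∨ ((¬Q ∨ P) ↔ (T ∧ S)))}.
(P ∨ ((¬Q ∨ P) ↔ (T ∧ S))): β-rule — branch into P  //  ((¬Q ∨ P) ↔ (T ∧ S)).
  branch 1 (add P):
    ○ open, literals {P=1}.
  branch 2 (add ((¬Q ∨ P) ↔ (T ∧ S))):
    ((¬Q ∨ P) ↔ (T ∧ S)): β-rule — branch into (¬Q ∨ P), (T ∧ S)  //  ¬(¬Q ∨ P), ¬(T ∧ S).
      branch 2.1 (add (¬Q ∨ P), (T ∧ S)):
        (T ∧ S): α-rule — add T, S.
        (¬Q ∨ P): β-rule — branch into ¬Q  //  P.
          branch 2.1.1 (add ¬Q):
            ○ open, literals {Q=0, S=1, T=1}.
          branch 2.1.2 (add P):
            ○ open, literals {P=1, S=1, T=1}.
      branch 2.2 (add ¬(¬Q ∨ P), ¬(T ∧ S)):
        ¬(¬Q ∨ P): α-rule — add ¬¬Q, ¬P.
        ¬(T ∧ S): β-rule — branch into ¬T  //  ¬S.
          branch 2.2.1 (add ¬T):
            ○ open, literals {P=0, Q=1, T=0}.
          branch 2.2.2 (add ¬S):
            ○ open, literals {P=0, Q=1, S=0}.
0 branches closed, 5 open.
Each open branch fixes some atoms; the unmentioned ones are free. Counting distinct full assignments: branch {P=1} (Q, R, S, T) contributes 16 new; branch {Q=0, S=1, T=1} (P, R) contributes 2 new; branch {P=1, S=1, T=1} (Q, R) contributes 0 new; branch {P=0, Q=1, T=0} (R, S) contributes 4 new; branch {P=0, Q=1, S=0} (R, T) contributes 2 new. Total: 24.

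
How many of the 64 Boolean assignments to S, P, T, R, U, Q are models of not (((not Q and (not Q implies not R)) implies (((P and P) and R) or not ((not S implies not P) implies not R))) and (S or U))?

Initial set: {not (((not Q and (not Q implies not R)) implies (((P and P) and R) or not ((not S implies not P) implies not R))) and (S or U))}.
not (((not Q and (not Q implies not R)) implies (((P and P) and R) or not ((not S implies not P) implies not R))) and (S or U)): β-rule — branch into not ((not Q and (not Q implies not R)) implies (((P and P) and R) or not ((not S implies not P) implies not R)))  //  not (S or U).
  branch 1 (add not ((not Q and (not Q implies not R)) implies (((P and P) and R) or not ((not S implies not P) implies not R)))):
    not ((not Q and (not Q implies not R)) implies (((P and P) and R) or not ((not S implies not P) implies not R))): α-rule — add (not Q and (not Q implies not R)), not (((P and P) and R) or not ((not S implies not P) implies not R)).
    (not Q and (not Q implies not R)): α-rule — add not Q, (not Q implies not R).
    not (((P and P) and R) or not ((not S implies not P) implies not R)): α-rule — add not ((P and P) and R), not not ((not S implies not P) implies not R).
    (not Q implies not R): β-rule — branch into not not Q  //  not R.
      branch 1.1 (add not not Q):
        × closes — contains both Q and not Q.
      branch 1.2 (add not R):
        not ((P and P) and R): β-rule — branch into not (P and P)  //  not R.
          branch 1.2.1 (add not (P and P)):
            not not ((not S implies not P) implies not R): β-rule — branch into not (not S implies not P)  //  not R.
              branch 1.2.1.1 (add not (not S implies not P)):
                not (not S implies not P): α-rule — add not S, not not P.
                not (P and P): β-rule — branch into not P  //  not P.
                  branch 1.2.1.1.1 (add not P):
                    × closes — contains both P and not P.
                  branch 1.2.1.1.2 (add not P):
                    × closes — contains both P and not P.
              branch 1.2.1.2 (add not R):
                not (P and P): β-rule — branch into not P  //  not P.
                  branch 1.2.1.2.1 (add not P):
                    ○ open, literals {P=F, Q=F, R=F}.
                  branch 1.2.1.2.2 (add not P):
                    ○ open, literals {P=F, Q=F, R=F}.
          branch 1.2.2 (add not R):
            not not ((not S implies not P) implies not R): β-rule — branch into not (not S implies not P)  //  not R.
              branch 1.2.2.1 (add not (not S implies not P)):
                not (not S implies not P): α-rule — add not S, not not P.
                ○ open, literals {P=T, Q=F, R=F, S=F}.
              branch 1.2.2.2 (add not R):
                ○ open, literals {Q=F, R=F}.
  branch 2 (add not (S or U)):
    not (S or U): α-rule — add not S, not U.
    ○ open, literals {S=F, U=F}.
3 branches closed, 5 open.
Each open branch fixes some atoms; the unmentioned ones are free. Counting distinct full assignments: branch {P=F, Q=F, R=F} (S, T, U) contributes 8 new; branch {P=F, Q=F, R=F} (S, T, U) contributes 0 new; branch {P=T, Q=F, R=F, S=F} (T, U) contributes 4 new; branch {Q=F, R=F} (S, P, T, U) contributes 4 new; branch {S=F, U=F} (P, T, R, Q) contributes 12 new. Total: 28.

28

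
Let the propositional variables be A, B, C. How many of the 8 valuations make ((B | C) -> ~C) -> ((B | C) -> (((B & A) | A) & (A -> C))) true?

6

Initial set: {(((B | C) -> ~C) -> ((B | C) -> (((B & A) | A) & (A -> C))))}.
(((B | C) -> ~C) -> ((B | C) -> (((B & A) | A) & (A -> C)))): β-rule — branch into ~((B | C) -> ~C)  //  ((B | C) -> (((B & A) | A) & (A -> C))).
  branch 1 (add ~((B | C) -> ~C)):
    ~((B | C) -> ~C): α-rule — add (B | C), ~~C.
    (B | C): β-rule — branch into B  //  C.
      branch 1.1 (add B):
        ○ open, literals {B=T, C=T}.
      branch 1.2 (add C):
        ○ open, literals {C=T}.
  branch 2 (add ((B | C) -> (((B & A) | A) & (A -> C)))):
    ((B | C) -> (((B & A) | A) & (A -> C))): β-rule — branch into ~(B | C)  //  (((B & A) | A) & (A -> C)).
      branch 2.1 (add ~(B | C)):
        ~(B | C): α-rule — add ~B, ~C.
        ○ open, literals {B=F, C=F}.
      branch 2.2 (add (((B & A) | A) & (A -> C))):
        (((B & A) | A) & (A -> C)): α-rule — add ((B & A) | A), (A -> C).
        ((B & A) | A): β-rule — branch into (B & A)  //  A.
          branch 2.2.1 (add (B & A)):
            (B & A): α-rule — add B, A.
            (A -> C): β-rule — branch into ~A  //  C.
              branch 2.2.1.1 (add ~A):
                × closes — contains both A and ~A.
              branch 2.2.1.2 (add C):
                ○ open, literals {A=T, B=T, C=T}.
          branch 2.2.2 (add A):
            (A -> C): β-rule — branch into ~A  //  C.
              branch 2.2.2.1 (add ~A):
                × closes — contains both A and ~A.
              branch 2.2.2.2 (add C):
                ○ open, literals {A=T, C=T}.
2 branches closed, 5 open.
Each open branch fixes some atoms; the unmentioned ones are free. Counting distinct full assignments: branch {B=T, C=T} (A) contributes 2 new; branch {C=T} (A, B) contributes 2 new; branch {B=F, C=F} (A) contributes 2 new; branch {A=T, B=T, C=T} (none free) contributes 0 new; branch {A=T, C=T} (B) contributes 0 new. Total: 6.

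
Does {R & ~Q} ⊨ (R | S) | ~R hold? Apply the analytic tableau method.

Initial set: {T (R & ~Q); F ((R | S) | ~R)}.
T (R & ~Q): α-rule — add T R, T ~Q.
F ((R | S) | ~R): α-rule — add F (R | S), F ~R.
F (R | S): α-rule — add F R, F S.
× closes — contains both R and ~R.
All 1 branch closes.
Every branch closed, so the premises entail the conclusion.

Yes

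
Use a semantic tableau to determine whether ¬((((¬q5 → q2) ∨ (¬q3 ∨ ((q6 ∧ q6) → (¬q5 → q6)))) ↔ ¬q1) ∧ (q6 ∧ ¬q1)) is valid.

Not valid

Assume the negation and expand:
Initial set: {¬¬((((¬q5 → q2) ∨ (¬q3 ∨ ((q6 ∧ q6) → (¬q5 → q6)))) ↔ ¬q1) ∧ (q6 ∧ ¬q1))}.
¬¬((((¬q5 → q2) ∨ (¬q3 ∨ ((q6 ∧ q6) → (¬q5 → q6)))) ↔ ¬q1) ∧ (q6 ∧ ¬q1)): α-rule — add (((¬q5 → q2) ∨ (¬q3 ∨ ((q6 ∧ q6) → (¬q5 → q6)))) ↔ ¬q1), (q6 ∧ ¬q1).
(q6 ∧ ¬q1): α-rule — add q6, ¬q1.
(((¬q5 → q2) ∨ (¬q3 ∨ ((q6 ∧ q6) → (¬q5 → q6)))) ↔ ¬q1): β-rule — branch into ((¬q5 → q2) ∨ (¬q3 ∨ ((q6 ∧ q6) → (¬q5 → q6)))), ¬q1  //  ¬((¬q5 → q2) ∨ (¬q3 ∨ ((q6 ∧ q6) → (¬q5 → q6)))), ¬¬q1.
  branch 1 (add ((¬q5 → q2) ∨ (¬q3 ∨ ((q6 ∧ q6) → (¬q5 → q6)))), ¬q1):
    ((¬q5 → q2) ∨ (¬q3 ∨ ((q6 ∧ q6) → (¬q5 → q6)))): β-rule — branch into (¬q5 → q2)  //  (¬q3 ∨ ((q6 ∧ q6) → (¬q5 → q6))).
      branch 1.1 (add (¬q5 → q2)):
        (¬q5 → q2): β-rule — branch into ¬¬q5  //  q2.
          branch 1.1.1 (add ¬¬q5):
            ○ open, literals {q1=F, q5=T, q6=T}.
          branch 1.1.2 (add q2):
            ○ open, literals {q1=F, q2=T, q6=T}.
      branch 1.2 (add (¬q3 ∨ ((q6 ∧ q6) → (¬q5 → q6)))):
        (¬q3 ∨ ((q6 ∧ q6) → (¬q5 → q6))): β-rule — branch into ¬q3  //  ((q6 ∧ q6) → (¬q5 → q6)).
          branch 1.2.1 (add ¬q3):
            ○ open, literals {q1=F, q3=F, q6=T}.
          branch 1.2.2 (add ((q6 ∧ q6) → (¬q5 → q6))):
            ((q6 ∧ q6) → (¬q5 → q6)): β-rule — branch into ¬(q6 ∧ q6)  //  (¬q5 → q6).
              branch 1.2.2.1 (add ¬(q6 ∧ q6)):
                ¬(q6 ∧ q6): β-rule — branch into ¬q6  //  ¬q6.
                  branch 1.2.2.1.1 (add ¬q6):
                    × closes — contains both q6 and ¬q6.
                  branch 1.2.2.1.2 (add ¬q6):
                    × closes — contains both q6 and ¬q6.
              branch 1.2.2.2 (add (¬q5 → q6)):
                (¬q5 → q6): β-rule — branch into ¬¬q5  //  q6.
                  branch 1.2.2.2.1 (add ¬¬q5):
                    ○ open, literals {q1=F, q5=T, q6=T}.
                  branch 1.2.2.2.2 (add q6):
                    ○ open, literals {q1=F, q6=T}.
  branch 2 (add ¬((¬q5 → q2) ∨ (¬q3 ∨ ((q6 ∧ q6) → (¬q5 → q6)))), ¬¬q1):
    × closes — contains both q1 and ¬q1.
3 branches closed, 5 open.
An open branch gives a countermodel: q1=F, q5=T, q6=T (unmentioned atoms arbitrary); under it the original formula is false.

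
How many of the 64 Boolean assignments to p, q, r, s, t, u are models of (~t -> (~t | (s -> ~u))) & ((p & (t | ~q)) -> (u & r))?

46

Initial set: {T ((~t -> (~t | (s -> ~u))) & ((p & (t | ~q)) -> (u & r)))}.
T ((~t -> (~t | (s -> ~u))) & ((p & (t | ~q)) -> (u & r))): α-rule — add T (~t -> (~t | (s -> ~u))), T ((p & (t | ~q)) -> (u & r)).
T (~t -> (~t | (s -> ~u))): β-rule — branch into F ~t  //  T (~t | (s -> ~u)).
  branch 1 (add F ~t):
    T ((p & (t | ~q)) -> (u & r)): β-rule — branch into F (p & (t | ~q))  //  T (u & r).
      branch 1.1 (add F (p & (t | ~q))):
        F (p & (t | ~q)): β-rule — branch into F p  //  F (t | ~q).
          branch 1.1.1 (add F p):
            ○ open, literals {p=0, t=1}.
          branch 1.1.2 (add F (t | ~q)):
            F (t | ~q): α-rule — add F t, F ~q.
            × closes — contains both t and ~t.
      branch 1.2 (add T (u & r)):
        T (u & r): α-rule — add T u, T r.
        ○ open, literals {r=1, t=1, u=1}.
  branch 2 (add T (~t | (s -> ~u))):
    T ((p & (t | ~q)) -> (u & r)): β-rule — branch into F (p & (t | ~q))  //  T (u & r).
      branch 2.1 (add F (p & (t | ~q))):
        T (~t | (s -> ~u)): β-rule — branch into T ~t  //  T (s -> ~u).
          branch 2.1.1 (add T ~t):
            F (p & (t | ~q)): β-rule — branch into F p  //  F (t | ~q).
              branch 2.1.1.1 (add F p):
                ○ open, literals {p=0, t=0}.
              branch 2.1.1.2 (add F (t | ~q)):
                F (t | ~q): α-rule — add F t, F ~q.
                ○ open, literals {q=1, t=0}.
          branch 2.1.2 (add T (s -> ~u)):
            F (p & (t | ~q)): β-rule — branch into F p  //  F (t | ~q).
              branch 2.1.2.1 (add F p):
                T (s -> ~u): β-rule — branch into F s  //  T ~u.
                  branch 2.1.2.1.1 (add F s):
                    ○ open, literals {p=0, s=0}.
                  branch 2.1.2.1.2 (add T ~u):
                    ○ open, literals {p=0, u=0}.
              branch 2.1.2.2 (add F (t | ~q)):
                F (t | ~q): α-rule — add F t, F ~q.
                T (s -> ~u): β-rule — branch into F s  //  T ~u.
                  branch 2.1.2.2.1 (add F s):
                    ○ open, literals {q=1, s=0, t=0}.
                  branch 2.1.2.2.2 (add T ~u):
                    ○ open, literals {q=1, t=0, u=0}.
      branch 2.2 (add T (u & r)):
        T (u & r): α-rule — add T u, T r.
        T (~t | (s -> ~u)): β-rule — branch into T ~t  //  T (s -> ~u).
          branch 2.2.1 (add T ~t):
            ○ open, literals {r=1, t=0, u=1}.
          branch 2.2.2 (add T (s -> ~u)):
            T (s -> ~u): β-rule — branch into F s  //  T ~u.
              branch 2.2.2.1 (add F s):
                ○ open, literals {r=1, s=0, u=1}.
              branch 2.2.2.2 (add T ~u):
                × closes — contains both u and ~u.
2 branches closed, 10 open.
Each open branch fixes some atoms; the unmentioned ones are free. Counting distinct full assignments: branch {p=0, t=1} (q, r, s, u) contributes 16 new; branch {r=1, t=1, u=1} (p, q, s) contributes 4 new; branch {p=0, t=0} (q, r, s, u) contributes 16 new; branch {q=1, t=0} (p, r, s, u) contributes 8 new; branch {p=0, s=0} (q, r, t, u) contributes 0 new; branch {p=0, u=0} (q, r, s, t) contributes 0 new; branch {q=1, s=0, t=0} (p, r, u) contributes 0 new; branch {q=1, t=0, u=0} (p, r, s) contributes 0 new; branch {r=1, t=0, u=1} (p, q, s) contributes 2 new; branch {r=1, s=0, u=1} (p, q, t) contributes 0 new. Total: 46.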